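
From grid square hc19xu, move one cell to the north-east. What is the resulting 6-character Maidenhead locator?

HC29av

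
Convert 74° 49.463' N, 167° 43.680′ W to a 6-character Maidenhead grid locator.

AQ64dt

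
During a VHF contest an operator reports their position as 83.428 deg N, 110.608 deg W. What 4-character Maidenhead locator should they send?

DR43

Shift to the Maidenhead origin (180°W, 90°S): lon 69.39, lat 173.43.
Field (20°×10°, letters A–R): lon ⌊69.39/20⌋ = 3 → D; lat ⌊173.43/10⌋ = 17 → R.
Square (2°×1°, digits 0–9): lon ⌊9.39/2⌋ = 4; lat ⌊3.43/1⌋ = 3.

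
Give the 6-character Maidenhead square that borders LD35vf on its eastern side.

Longitude subsquare v = 21; +1 → 22 = w.
The latitude characters are unchanged.

LD35wf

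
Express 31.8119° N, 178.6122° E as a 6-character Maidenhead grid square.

RM91ht

Add 180° to longitude and 90° to latitude: 358.6122, 121.8119.
Field (20°×10°, letters A–R): 358.6122/20 → 17 → R, 121.8119/10 → 12 → M; chars RM.
Square (2°×1°, digits 0–9): 18.6122/2 → 9, 1.8119/1 → 1; chars 91.
Subsquare (5′×2.5′, letters a–x): 0.6122/0.0833333 → 7 → h, 0.8119/0.0416667 → 19 → t; chars ht.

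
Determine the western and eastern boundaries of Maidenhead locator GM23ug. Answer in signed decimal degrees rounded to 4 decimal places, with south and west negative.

Field G=6, M=12: +6·20° lon, +12·10° lat → SW at lon -60°, lat 30°.
Square 2, 3: +2·2° lon, +3·1° lat → SW at lon -56°, lat 33°.
Subsquare u=20, g=6: +20·0.0833333° lon, +6·0.0416667° lat → SW at lon -54.3333°, lat 33.25°.
Cell spans 0.0833333° lon × 0.0416667° lat.
west -54.3333, east -54.2500.

-54.3333, -54.2500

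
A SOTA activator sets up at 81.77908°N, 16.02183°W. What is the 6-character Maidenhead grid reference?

IR11xs

Shift to the Maidenhead origin (180°W, 90°S): lon 163.9782, lat 171.7791.
Field (20°×10°, letters A–R): 163.9782/20 → 8 → I, 171.7791/10 → 17 → R; chars IR.
Square (2°×1°, digits 0–9): 3.9782/2 → 1, 1.7791/1 → 1; chars 11.
Subsquare (5′×2.5′, letters a–x): 1.9782/0.0833333 → 23 → x, 0.7791/0.0416667 → 18 → s; chars xs.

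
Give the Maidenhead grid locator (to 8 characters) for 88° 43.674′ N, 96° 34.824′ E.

NR88gr94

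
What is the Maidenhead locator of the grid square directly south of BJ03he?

Latitude subsquare e = 4; −1 → 3 = d.
The longitude characters are unchanged.

BJ03hd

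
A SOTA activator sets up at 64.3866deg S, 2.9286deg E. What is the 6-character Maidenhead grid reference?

JC15lo

Shift to the Maidenhead origin (180°W, 90°S): lon 182.9286, lat 25.6134.
Field (20°×10°, letters A–R): 182.9286/20 → 9 → J, 25.6134/10 → 2 → C; chars JC.
Square (2°×1°, digits 0–9): 2.9286/2 → 1, 5.6134/1 → 5; chars 15.
Subsquare (5′×2.5′, letters a–x): 0.9286/0.0833333 → 11 → l, 0.6134/0.0416667 → 14 → o; chars lo.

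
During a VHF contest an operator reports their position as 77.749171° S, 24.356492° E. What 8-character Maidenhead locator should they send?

Add 180° to longitude and 90° to latitude: 204.35649, 12.25083.
Field: lon ⌊204.35649/20⌋ = 10 → K; lat ⌊12.25083/10⌋ = 1 → B.
Square: lon ⌊4.35649/2⌋ = 2; lat ⌊2.25083/1⌋ = 2.
Subsquare: lon ⌊0.35649/0.0833333⌋ = 4 → e; lat ⌊0.25083/0.0416667⌋ = 6 → g.
Extended square: lon ⌊0.02316/0.00833333⌋ = 2; lat ⌊0.00083/0.00416667⌋ = 0.

KB22eg20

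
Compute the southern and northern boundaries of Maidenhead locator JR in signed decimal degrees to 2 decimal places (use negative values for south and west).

Field J=9, R=17: +9·20° lon, +17·10° lat → SW at lon 0°, lat 80°.
Cell spans 20° lon × 10° lat.
south 80.00, north 90.00.

80.00, 90.00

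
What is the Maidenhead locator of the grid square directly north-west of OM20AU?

OM10xv

Longitude subsquare a = 0; −1 → -1, wraps to 23 = x, carry into square.
Longitude square 2; −1 → 1.
Latitude subsquare u = 20; +1 → 21 = v.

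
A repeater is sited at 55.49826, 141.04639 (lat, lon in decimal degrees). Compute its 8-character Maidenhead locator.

Offset from 180°W / 90°S: lon 321.04639°, lat 145.49826°.
Field (20°×10°, letters A–R): 321.04639/20 → 16 → Q, 145.49826/10 → 14 → O; chars QO.
Square (2°×1°, digits 0–9): 1.04639/2 → 0, 5.49826/1 → 5; chars 05.
Subsquare (5′×2.5′, letters a–x): 1.04639/0.0833333 → 12 → m, 0.49826/0.0416667 → 11 → l; chars ml.
Extended square (30″×15″, digits 0–9): 0.04639/0.00833333 → 5, 0.03993/0.00416667 → 9; chars 59.

QO05ml59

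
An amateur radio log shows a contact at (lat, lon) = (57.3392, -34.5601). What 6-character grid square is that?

Offset from 180°W / 90°S: lon 145.4399°, lat 147.3392°.
Field (20°×10°, letters A–R): 145.4399/20 → 7 → H, 147.3392/10 → 14 → O; chars HO.
Square (2°×1°, digits 0–9): 5.4399/2 → 2, 7.3392/1 → 7; chars 27.
Subsquare (5′×2.5′, letters a–x): 1.4399/0.0833333 → 17 → r, 0.3392/0.0416667 → 8 → i; chars ri.

HO27ri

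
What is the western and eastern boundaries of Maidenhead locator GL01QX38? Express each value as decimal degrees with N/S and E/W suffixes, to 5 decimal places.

Field G=6, L=11: +6·20° lon, +11·10° lat → SW at lon -60°, lat 20°.
Square 0, 1: +0·2° lon, +1·1° lat → SW at lon -60°, lat 21°.
Subsquare q=16, x=23: +16·0.0833333° lon, +23·0.0416667° lat → SW at lon -58.6667°, lat 21.9583°.
Extended square 3, 8: +3·0.00833333° lon, +8·0.00416667° lat → SW at lon -58.6417°, lat 21.9917°.
Cell spans 0.00833333° lon × 0.00416667° lat.
west 58.64167° W, east 58.63333° W.

58.64167° W, 58.63333° W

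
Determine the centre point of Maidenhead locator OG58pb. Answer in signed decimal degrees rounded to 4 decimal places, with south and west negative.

Field O=14, G=6: +14·20° lon, +6·10° lat → SW at lon 100°, lat -30°.
Square 5, 8: +5·2° lon, +8·1° lat → SW at lon 110°, lat -22°.
Subsquare p=15, b=1: +15·0.0833333° lon, +1·0.0416667° lat → SW at lon 111.25°, lat -21.9583°.
Cell spans 0.0833333° lon × 0.0416667° lat. Centre is SW corner plus half of each.
latitude -21.9375, longitude 111.2917.

-21.9375, 111.2917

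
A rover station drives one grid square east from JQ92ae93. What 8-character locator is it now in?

JQ92be03

Longitude extended square 9; +1 → 10, wraps to 0, carry into subsquare.
Longitude subsquare a = 0; +1 → 1 = b.
The latitude characters are unchanged.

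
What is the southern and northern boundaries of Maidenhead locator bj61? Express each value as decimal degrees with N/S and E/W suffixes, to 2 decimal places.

Field B=1, J=9: +1·20° lon, +9·10° lat → SW at lon -160°, lat 0°.
Square 6, 1: +6·2° lon, +1·1° lat → SW at lon -148°, lat 1°.
Cell spans 2° lon × 1° lat.
south 1.00° N, north 2.00° N.

1.00° N, 2.00° N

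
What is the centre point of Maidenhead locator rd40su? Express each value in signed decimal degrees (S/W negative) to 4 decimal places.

-59.1458, 169.5417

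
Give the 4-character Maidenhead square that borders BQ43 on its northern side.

Latitude square 3; +1 → 4.
The longitude characters are unchanged.

BQ44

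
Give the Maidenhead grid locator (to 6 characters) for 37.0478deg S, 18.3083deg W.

Shift to the Maidenhead origin (180°W, 90°S): lon 161.6917, lat 52.9522.
Field: 161.6917/20 → 8 → I, 52.9522/10 → 5 → F; chars IF.
Square: 1.6917/2 → 0, 2.9522/1 → 2; chars 02.
Subsquare: 1.6917/0.0833333 → 20 → u, 0.9522/0.0416667 → 22 → w; chars uw.

IF02uw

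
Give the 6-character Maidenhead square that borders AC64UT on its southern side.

AC64us

Latitude subsquare t = 19; −1 → 18 = s.
The longitude characters are unchanged.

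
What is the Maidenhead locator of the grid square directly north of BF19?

Latitude square 9; +1 → 10, wraps to 0, carry into field.
Latitude field F = 5; +1 → 6 = G.
The longitude characters are unchanged.

BG10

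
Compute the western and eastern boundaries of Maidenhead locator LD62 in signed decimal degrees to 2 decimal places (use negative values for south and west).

52.00, 54.00

Field L=11, D=3: +11·20° lon, +3·10° lat → SW at lon 40°, lat -60°.
Square 6, 2: +6·2° lon, +2·1° lat → SW at lon 52°, lat -58°.
Cell spans 2° lon × 1° lat.
west 52.00, east 54.00.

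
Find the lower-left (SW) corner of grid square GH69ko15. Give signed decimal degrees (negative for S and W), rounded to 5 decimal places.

Field G=6, H=7: +6·20° lon, +7·10° lat → SW at lon -60°, lat -20°.
Square 6, 9: +6·2° lon, +9·1° lat → SW at lon -48°, lat -11°.
Subsquare k=10, o=14: +10·0.0833333° lon, +14·0.0416667° lat → SW at lon -47.1667°, lat -10.4167°.
Extended square 1, 5: +1·0.00833333° lon, +5·0.00416667° lat → SW at lon -47.1583°, lat -10.3958°.
latitude -10.39583, longitude -47.15833.

-10.39583, -47.15833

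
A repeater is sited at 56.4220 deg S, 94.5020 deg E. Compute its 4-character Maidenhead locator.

ND73

Shift to the Maidenhead origin (180°W, 90°S): lon 274.50, lat 33.58.
Field: 274.50/20 → 13 → N, 33.58/10 → 3 → D; chars ND.
Square: 14.50/2 → 7, 3.58/1 → 3; chars 73.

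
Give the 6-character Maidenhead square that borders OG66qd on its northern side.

OG66qe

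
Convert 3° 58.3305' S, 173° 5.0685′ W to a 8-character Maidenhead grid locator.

AI36ka96

Offset from 180°W / 90°S: lon 6.91553°, lat 86.02783°.
Field: 6.91553/20 → 0 → A, 86.02783/10 → 8 → I; chars AI.
Square: 6.91553/2 → 3, 6.02783/1 → 6; chars 36.
Subsquare: 0.91553/0.0833333 → 10 → k, 0.02783/0.0416667 → 0 → a; chars ka.
Extended square: 0.08219/0.00833333 → 9, 0.02783/0.00416667 → 6; chars 96.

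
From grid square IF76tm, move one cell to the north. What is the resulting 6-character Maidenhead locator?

Latitude subsquare m = 12; +1 → 13 = n.
The longitude characters are unchanged.

IF76tn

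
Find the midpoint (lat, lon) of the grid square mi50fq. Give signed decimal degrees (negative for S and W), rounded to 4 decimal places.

Field M=12, I=8: +12·20° lon, +8·10° lat → SW at lon 60°, lat -10°.
Square 5, 0: +5·2° lon, +0·1° lat → SW at lon 70°, lat -10°.
Subsquare f=5, q=16: +5·0.0833333° lon, +16·0.0416667° lat → SW at lon 70.4167°, lat -9.33333°.
Cell spans 0.0833333° lon × 0.0416667° lat. Centre is SW corner plus half of each.
latitude -9.3125, longitude 70.4583.

-9.3125, 70.4583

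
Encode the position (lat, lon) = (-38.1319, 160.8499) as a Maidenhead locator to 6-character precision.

RF01ku

Offset from 180°W / 90°S: lon 340.8499°, lat 51.8681°.
Field (20°×10°, letters A–R): 340.8499/20 → 17 → R, 51.8681/10 → 5 → F; chars RF.
Square (2°×1°, digits 0–9): 0.8499/2 → 0, 1.8681/1 → 1; chars 01.
Subsquare (5′×2.5′, letters a–x): 0.8499/0.0833333 → 10 → k, 0.8681/0.0416667 → 20 → u; chars ku.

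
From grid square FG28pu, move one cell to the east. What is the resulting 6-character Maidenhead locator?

FG28qu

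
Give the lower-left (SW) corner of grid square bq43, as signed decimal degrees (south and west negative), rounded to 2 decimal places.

Field B=1, Q=16: +1·20° lon, +16·10° lat → SW at lon -160°, lat 70°.
Square 4, 3: +4·2° lon, +3·1° lat → SW at lon -152°, lat 73°.
latitude 73.00, longitude -152.00.

73.00, -152.00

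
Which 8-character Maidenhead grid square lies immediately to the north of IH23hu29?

IH23hv20

Latitude extended square 9; +1 → 10, wraps to 0, carry into subsquare.
Latitude subsquare u = 20; +1 → 21 = v.
The longitude characters are unchanged.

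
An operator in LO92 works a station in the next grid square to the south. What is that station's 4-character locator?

LO91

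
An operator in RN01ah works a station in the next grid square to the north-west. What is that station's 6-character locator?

QN91xi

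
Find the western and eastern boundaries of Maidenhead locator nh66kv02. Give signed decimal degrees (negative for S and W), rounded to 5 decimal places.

Field N=13, H=7: +13·20° lon, +7·10° lat → SW at lon 80°, lat -20°.
Square 6, 6: +6·2° lon, +6·1° lat → SW at lon 92°, lat -14°.
Subsquare k=10, v=21: +10·0.0833333° lon, +21·0.0416667° lat → SW at lon 92.8333°, lat -13.125°.
Extended square 0, 2: +0·0.00833333° lon, +2·0.00416667° lat → SW at lon 92.8333°, lat -13.1167°.
Cell spans 0.00833333° lon × 0.00416667° lat.
west 92.83333, east 92.84167.

92.83333, 92.84167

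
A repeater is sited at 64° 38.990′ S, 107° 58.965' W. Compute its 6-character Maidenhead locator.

Add 180° to longitude and 90° to latitude: 72.0173, 25.3502.
Field: lon ⌊72.0173/20⌋ = 3 → D; lat ⌊25.3502/10⌋ = 2 → C.
Square: lon ⌊12.0173/2⌋ = 6; lat ⌊5.3502/1⌋ = 5.
Subsquare: lon ⌊0.0173/0.0833333⌋ = 0 → a; lat ⌊0.3502/0.0416667⌋ = 8 → i.

DC65ai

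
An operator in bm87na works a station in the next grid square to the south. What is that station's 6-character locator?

BM86nx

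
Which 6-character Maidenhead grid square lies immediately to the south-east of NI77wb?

NI77xa

Longitude subsquare w = 22; +1 → 23 = x.
Latitude subsquare b = 1; −1 → 0 = a.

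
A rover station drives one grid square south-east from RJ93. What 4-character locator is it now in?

AJ02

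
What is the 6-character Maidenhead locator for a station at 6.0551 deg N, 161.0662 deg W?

Shift to the Maidenhead origin (180°W, 90°S): lon 18.9338, lat 96.0551.
Field: lon ⌊18.9338/20⌋ = 0 → A; lat ⌊96.0551/10⌋ = 9 → J.
Square: lon ⌊18.9338/2⌋ = 9; lat ⌊6.0551/1⌋ = 6.
Subsquare: lon ⌊0.9338/0.0833333⌋ = 11 → l; lat ⌊0.0551/0.0416667⌋ = 1 → b.

AJ96lb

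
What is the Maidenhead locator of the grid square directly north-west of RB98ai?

Longitude subsquare a = 0; −1 → -1, wraps to 23 = x, carry into square.
Longitude square 9; −1 → 8.
Latitude subsquare i = 8; +1 → 9 = j.

RB88xj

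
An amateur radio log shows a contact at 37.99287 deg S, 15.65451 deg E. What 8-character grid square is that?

JF72ta81

Shift to the Maidenhead origin (180°W, 90°S): lon 195.65451, lat 52.00713.
Field: 195.65451/20 → 9 → J, 52.00713/10 → 5 → F; chars JF.
Square: 15.65451/2 → 7, 2.00713/1 → 2; chars 72.
Subsquare: 1.65451/0.0833333 → 19 → t, 0.00713/0.0416667 → 0 → a; chars ta.
Extended square: 0.07118/0.00833333 → 8, 0.00713/0.00416667 → 1; chars 81.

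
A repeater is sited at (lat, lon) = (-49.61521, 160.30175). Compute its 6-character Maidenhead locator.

Shift to the Maidenhead origin (180°W, 90°S): lon 340.3017, lat 40.3848.
Field (20°×10°, letters A–R): 340.3017/20 → 17 → R, 40.3848/10 → 4 → E; chars RE.
Square (2°×1°, digits 0–9): 0.3017/2 → 0, 0.3848/1 → 0; chars 00.
Subsquare (5′×2.5′, letters a–x): 0.3017/0.0833333 → 3 → d, 0.3848/0.0416667 → 9 → j; chars dj.

RE00dj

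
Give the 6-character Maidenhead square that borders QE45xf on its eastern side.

Longitude subsquare x = 23; +1 → 24, wraps to 0 = a, carry into square.
Longitude square 4; +1 → 5.
The latitude characters are unchanged.

QE55af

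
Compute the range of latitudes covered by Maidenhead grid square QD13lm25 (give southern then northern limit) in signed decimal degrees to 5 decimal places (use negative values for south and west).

-56.47917, -56.47500

Field Q=16, D=3: +16·20° lon, +3·10° lat → SW at lon 140°, lat -60°.
Square 1, 3: +1·2° lon, +3·1° lat → SW at lon 142°, lat -57°.
Subsquare l=11, m=12: +11·0.0833333° lon, +12·0.0416667° lat → SW at lon 142.917°, lat -56.5°.
Extended square 2, 5: +2·0.00833333° lon, +5·0.00416667° lat → SW at lon 142.933°, lat -56.4792°.
Cell spans 0.00833333° lon × 0.00416667° lat.
south -56.47917, north -56.47500.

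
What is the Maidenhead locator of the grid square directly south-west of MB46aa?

Longitude subsquare a = 0; −1 → -1, wraps to 23 = x, carry into square.
Longitude square 4; −1 → 3.
Latitude subsquare a = 0; −1 → -1, wraps to 23 = x, carry into square.
Latitude square 6; −1 → 5.

MB35xx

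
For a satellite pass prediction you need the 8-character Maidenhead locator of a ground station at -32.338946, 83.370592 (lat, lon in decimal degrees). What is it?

Offset from 180°W / 90°S: lon 263.37059°, lat 57.66105°.
Field (20°×10°, letters A–R): lon ⌊263.37059/20⌋ = 13 → N; lat ⌊57.66105/10⌋ = 5 → F.
Square (2°×1°, digits 0–9): lon ⌊3.37059/2⌋ = 1; lat ⌊7.66105/1⌋ = 7.
Subsquare (5′×2.5′, letters a–x): lon ⌊1.37059/0.0833333⌋ = 16 → q; lat ⌊0.66105/0.0416667⌋ = 15 → p.
Extended square (30″×15″, digits 0–9): lon ⌊0.03726/0.00833333⌋ = 4; lat ⌊0.03605/0.00416667⌋ = 8.

NF17qp48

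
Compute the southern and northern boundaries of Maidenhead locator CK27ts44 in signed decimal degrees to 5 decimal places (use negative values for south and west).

Field C=2, K=10: +2·20° lon, +10·10° lat → SW at lon -140°, lat 10°.
Square 2, 7: +2·2° lon, +7·1° lat → SW at lon -136°, lat 17°.
Subsquare t=19, s=18: +19·0.0833333° lon, +18·0.0416667° lat → SW at lon -134.417°, lat 17.75°.
Extended square 4, 4: +4·0.00833333° lon, +4·0.00416667° lat → SW at lon -134.383°, lat 17.7667°.
Cell spans 0.00833333° lon × 0.00416667° lat.
south 17.76667, north 17.77083.

17.76667, 17.77083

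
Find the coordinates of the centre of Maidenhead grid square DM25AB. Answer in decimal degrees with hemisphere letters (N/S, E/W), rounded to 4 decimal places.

Field D=3, M=12: +3·20° lon, +12·10° lat → SW at lon -120°, lat 30°.
Square 2, 5: +2·2° lon, +5·1° lat → SW at lon -116°, lat 35°.
Subsquare a=0, b=1: +0·0.0833333° lon, +1·0.0416667° lat → SW at lon -116°, lat 35.0417°.
Cell spans 0.0833333° lon × 0.0416667° lat. Centre is SW corner plus half of each.
latitude 35.0625° N, longitude 115.9583° W.

35.0625° N, 115.9583° W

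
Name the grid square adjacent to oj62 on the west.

Longitude square 6; −1 → 5.
The latitude characters are unchanged.

OJ52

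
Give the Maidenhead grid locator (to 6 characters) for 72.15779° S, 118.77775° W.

DB07ou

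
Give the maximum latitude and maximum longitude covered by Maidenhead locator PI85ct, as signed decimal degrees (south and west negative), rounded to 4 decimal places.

-4.1667, 136.2500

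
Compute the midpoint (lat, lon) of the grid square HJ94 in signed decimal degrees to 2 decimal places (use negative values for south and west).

Field H=7, J=9: +7·20° lon, +9·10° lat → SW at lon -40°, lat 0°.
Square 9, 4: +9·2° lon, +4·1° lat → SW at lon -22°, lat 4°.
Cell spans 2° lon × 1° lat. Centre is SW corner plus half of each.
latitude 4.50, longitude -21.00.

4.50, -21.00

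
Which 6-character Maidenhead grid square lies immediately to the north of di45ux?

DI46ua

Latitude subsquare x = 23; +1 → 24, wraps to 0 = a, carry into square.
Latitude square 5; +1 → 6.
The longitude characters are unchanged.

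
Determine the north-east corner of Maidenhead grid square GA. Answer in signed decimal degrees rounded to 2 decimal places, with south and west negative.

Field G=6, A=0: +6·20° lon, +0·10° lat → SW at lon -60°, lat -90°.
Cell spans 20° lon × 10° lat. NE corner is SW corner plus one full cell.
latitude -80.00, longitude -40.00.

-80.00, -40.00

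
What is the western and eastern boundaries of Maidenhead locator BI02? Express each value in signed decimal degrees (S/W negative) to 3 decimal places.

-160.000, -158.000

Field B=1, I=8: +1·20° lon, +8·10° lat → SW at lon -160°, lat -10°.
Square 0, 2: +0·2° lon, +2·1° lat → SW at lon -160°, lat -8°.
Cell spans 2° lon × 1° lat.
west -160.000, east -158.000.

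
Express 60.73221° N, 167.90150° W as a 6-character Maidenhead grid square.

AP60br

Shift to the Maidenhead origin (180°W, 90°S): lon 12.0985, lat 150.7322.
Field: 12.0985/20 → 0 → A, 150.7322/10 → 15 → P; chars AP.
Square: 12.0985/2 → 6, 0.7322/1 → 0; chars 60.
Subsquare: 0.0985/0.0833333 → 1 → b, 0.7322/0.0416667 → 17 → r; chars br.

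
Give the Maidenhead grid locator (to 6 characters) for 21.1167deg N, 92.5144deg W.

EL31rc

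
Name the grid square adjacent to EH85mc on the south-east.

EH85nb

Longitude subsquare m = 12; +1 → 13 = n.
Latitude subsquare c = 2; −1 → 1 = b.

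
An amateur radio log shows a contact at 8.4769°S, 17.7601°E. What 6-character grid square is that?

Shift to the Maidenhead origin (180°W, 90°S): lon 197.7601, lat 81.5231.
Field: lon ⌊197.7601/20⌋ = 9 → J; lat ⌊81.5231/10⌋ = 8 → I.
Square: lon ⌊17.7601/2⌋ = 8; lat ⌊1.5231/1⌋ = 1.
Subsquare: lon ⌊1.7601/0.0833333⌋ = 21 → v; lat ⌊0.5231/0.0416667⌋ = 12 → m.

JI81vm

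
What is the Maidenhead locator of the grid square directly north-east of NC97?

OC08

Longitude square 9; +1 → 10, wraps to 0, carry into field.
Longitude field N = 13; +1 → 14 = O.
Latitude square 7; +1 → 8.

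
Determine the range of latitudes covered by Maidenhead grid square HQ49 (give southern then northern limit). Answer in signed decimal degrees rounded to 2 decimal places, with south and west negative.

79.00, 80.00

Field H=7, Q=16: +7·20° lon, +16·10° lat → SW at lon -40°, lat 70°.
Square 4, 9: +4·2° lon, +9·1° lat → SW at lon -32°, lat 79°.
Cell spans 2° lon × 1° lat.
south 79.00, north 80.00.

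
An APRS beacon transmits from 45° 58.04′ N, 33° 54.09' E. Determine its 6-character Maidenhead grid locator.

KN65wx

Offset from 180°W / 90°S: lon 213.9015°, lat 135.9673°.
Field: lon ⌊213.9015/20⌋ = 10 → K; lat ⌊135.9673/10⌋ = 13 → N.
Square: lon ⌊13.9015/2⌋ = 6; lat ⌊5.9673/1⌋ = 5.
Subsquare: lon ⌊1.9015/0.0833333⌋ = 22 → w; lat ⌊0.9673/0.0416667⌋ = 23 → x.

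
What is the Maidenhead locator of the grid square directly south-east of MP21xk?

MP31aj

Longitude subsquare x = 23; +1 → 24, wraps to 0 = a, carry into square.
Longitude square 2; +1 → 3.
Latitude subsquare k = 10; −1 → 9 = j.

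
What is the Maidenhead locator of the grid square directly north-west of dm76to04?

DM76so95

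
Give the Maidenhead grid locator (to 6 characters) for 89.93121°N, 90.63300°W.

Offset from 180°W / 90°S: lon 89.3670°, lat 179.9312°.
Field: 89.3670/20 → 4 → E, 179.9312/10 → 17 → R; chars ER.
Square: 9.3670/2 → 4, 9.9312/1 → 9; chars 49.
Subsquare: 1.3670/0.0833333 → 16 → q, 0.9312/0.0416667 → 22 → w; chars qw.

ER49qw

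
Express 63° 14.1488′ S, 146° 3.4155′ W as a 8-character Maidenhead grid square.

Offset from 180°W / 90°S: lon 33.94307°, lat 26.76419°.
Field: lon ⌊33.94307/20⌋ = 1 → B; lat ⌊26.76419/10⌋ = 2 → C.
Square: lon ⌊13.94307/2⌋ = 6; lat ⌊6.76419/1⌋ = 6.
Subsquare: lon ⌊1.94307/0.0833333⌋ = 23 → x; lat ⌊0.76419/0.0416667⌋ = 18 → s.
Extended square: lon ⌊0.02641/0.00833333⌋ = 3; lat ⌊0.01419/0.00416667⌋ = 3.

BC66xs33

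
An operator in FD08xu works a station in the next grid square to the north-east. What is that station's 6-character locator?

Longitude subsquare x = 23; +1 → 24, wraps to 0 = a, carry into square.
Longitude square 0; +1 → 1.
Latitude subsquare u = 20; +1 → 21 = v.

FD18av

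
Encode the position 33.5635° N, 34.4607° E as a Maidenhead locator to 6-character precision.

Add 180° to longitude and 90° to latitude: 214.4607, 123.5635.
Field: lon ⌊214.4607/20⌋ = 10 → K; lat ⌊123.5635/10⌋ = 12 → M.
Square: lon ⌊14.4607/2⌋ = 7; lat ⌊3.5635/1⌋ = 3.
Subsquare: lon ⌊0.4607/0.0833333⌋ = 5 → f; lat ⌊0.5635/0.0416667⌋ = 13 → n.

KM73fn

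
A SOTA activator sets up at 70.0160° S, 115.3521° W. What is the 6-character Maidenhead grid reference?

Offset from 180°W / 90°S: lon 64.6479°, lat 19.9840°.
Field: 64.6479/20 → 3 → D, 19.9840/10 → 1 → B; chars DB.
Square: 4.6479/2 → 2, 9.9840/1 → 9; chars 29.
Subsquare: 0.6479/0.0833333 → 7 → h, 0.9840/0.0416667 → 23 → x; chars hx.

DB29hx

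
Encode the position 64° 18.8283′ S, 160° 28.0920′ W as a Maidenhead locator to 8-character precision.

AC95sq34

Offset from 180°W / 90°S: lon 19.53180°, lat 25.68619°.
Field (20°×10°, letters A–R): lon ⌊19.53180/20⌋ = 0 → A; lat ⌊25.68619/10⌋ = 2 → C.
Square (2°×1°, digits 0–9): lon ⌊19.53180/2⌋ = 9; lat ⌊5.68619/1⌋ = 5.
Subsquare (5′×2.5′, letters a–x): lon ⌊1.53180/0.0833333⌋ = 18 → s; lat ⌊0.68619/0.0416667⌋ = 16 → q.
Extended square (30″×15″, digits 0–9): lon ⌊0.03180/0.00833333⌋ = 3; lat ⌊0.01953/0.00416667⌋ = 4.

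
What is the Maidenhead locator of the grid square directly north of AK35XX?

Latitude subsquare x = 23; +1 → 24, wraps to 0 = a, carry into square.
Latitude square 5; +1 → 6.
The longitude characters are unchanged.

AK36xa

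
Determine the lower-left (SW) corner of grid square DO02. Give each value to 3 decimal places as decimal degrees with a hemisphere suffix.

Field D=3, O=14: +3·20° lon, +14·10° lat → SW at lon -120°, lat 50°.
Square 0, 2: +0·2° lon, +2·1° lat → SW at lon -120°, lat 52°.
latitude 52.000° N, longitude 120.000° W.

52.000° N, 120.000° W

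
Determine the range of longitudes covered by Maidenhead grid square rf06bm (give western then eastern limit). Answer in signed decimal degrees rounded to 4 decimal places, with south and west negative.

Field R=17, F=5: +17·20° lon, +5·10° lat → SW at lon 160°, lat -40°.
Square 0, 6: +0·2° lon, +6·1° lat → SW at lon 160°, lat -34°.
Subsquare b=1, m=12: +1·0.0833333° lon, +12·0.0416667° lat → SW at lon 160.083°, lat -33.5°.
Cell spans 0.0833333° lon × 0.0416667° lat.
west 160.0833, east 160.1667.

160.0833, 160.1667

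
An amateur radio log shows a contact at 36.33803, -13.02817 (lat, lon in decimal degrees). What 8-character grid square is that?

Offset from 180°W / 90°S: lon 166.97183°, lat 126.33803°.
Field (20°×10°, letters A–R): 166.97183/20 → 8 → I, 126.33803/10 → 12 → M; chars IM.
Square (2°×1°, digits 0–9): 6.97183/2 → 3, 6.33803/1 → 6; chars 36.
Subsquare (5′×2.5′, letters a–x): 0.97183/0.0833333 → 11 → l, 0.33803/0.0416667 → 8 → i; chars li.
Extended square (30″×15″, digits 0–9): 0.05516/0.00833333 → 6, 0.00470/0.00416667 → 1; chars 61.

IM36li61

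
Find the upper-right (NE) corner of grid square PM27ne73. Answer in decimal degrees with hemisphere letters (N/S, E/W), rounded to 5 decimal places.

37.18333° N, 125.15000° E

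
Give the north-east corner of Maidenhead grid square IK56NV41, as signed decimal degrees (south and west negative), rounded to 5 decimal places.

16.88333, -8.87500

Field I=8, K=10: +8·20° lon, +10·10° lat → SW at lon -20°, lat 10°.
Square 5, 6: +5·2° lon, +6·1° lat → SW at lon -10°, lat 16°.
Subsquare n=13, v=21: +13·0.0833333° lon, +21·0.0416667° lat → SW at lon -8.91667°, lat 16.875°.
Extended square 4, 1: +4·0.00833333° lon, +1·0.00416667° lat → SW at lon -8.88333°, lat 16.8792°.
Cell spans 0.00833333° lon × 0.00416667° lat. NE corner is SW corner plus one full cell.
latitude 16.88333, longitude -8.87500.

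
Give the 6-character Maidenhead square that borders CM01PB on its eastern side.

Longitude subsquare p = 15; +1 → 16 = q.
The latitude characters are unchanged.

CM01qb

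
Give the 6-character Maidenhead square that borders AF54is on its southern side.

AF54ir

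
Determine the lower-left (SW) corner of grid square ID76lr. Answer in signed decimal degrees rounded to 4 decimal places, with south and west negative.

-53.2917, -5.0833

Field I=8, D=3: +8·20° lon, +3·10° lat → SW at lon -20°, lat -60°.
Square 7, 6: +7·2° lon, +6·1° lat → SW at lon -6°, lat -54°.
Subsquare l=11, r=17: +11·0.0833333° lon, +17·0.0416667° lat → SW at lon -5.08333°, lat -53.2917°.
latitude -53.2917, longitude -5.0833.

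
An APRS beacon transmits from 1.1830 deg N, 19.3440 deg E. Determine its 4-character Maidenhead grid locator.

JJ91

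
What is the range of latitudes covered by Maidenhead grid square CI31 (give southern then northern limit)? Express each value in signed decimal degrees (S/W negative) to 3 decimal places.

Field C=2, I=8: +2·20° lon, +8·10° lat → SW at lon -140°, lat -10°.
Square 3, 1: +3·2° lon, +1·1° lat → SW at lon -134°, lat -9°.
Cell spans 2° lon × 1° lat.
south -9.000, north -8.000.

-9.000, -8.000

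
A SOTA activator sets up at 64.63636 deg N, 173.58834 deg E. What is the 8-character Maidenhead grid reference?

RP64tp02

Shift to the Maidenhead origin (180°W, 90°S): lon 353.58834, lat 154.63636.
Field: 353.58834/20 → 17 → R, 154.63636/10 → 15 → P; chars RP.
Square: 13.58834/2 → 6, 4.63636/1 → 4; chars 64.
Subsquare: 1.58834/0.0833333 → 19 → t, 0.63636/0.0416667 → 15 → p; chars tp.
Extended square: 0.00501/0.00833333 → 0, 0.01136/0.00416667 → 2; chars 02.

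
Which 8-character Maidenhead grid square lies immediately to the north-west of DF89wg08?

Longitude extended square 0; −1 → -1, wraps to 9, carry into subsquare.
Longitude subsquare w = 22; −1 → 21 = v.
Latitude extended square 8; +1 → 9.

DF89vg99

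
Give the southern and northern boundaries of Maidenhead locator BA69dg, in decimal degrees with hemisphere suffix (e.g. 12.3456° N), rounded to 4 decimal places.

80.7500° S, 80.7083° S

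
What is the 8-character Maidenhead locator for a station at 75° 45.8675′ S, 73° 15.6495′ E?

MB64pf16

Offset from 180°W / 90°S: lon 253.26083°, lat 14.23554°.
Field (20°×10°, letters A–R): lon ⌊253.26083/20⌋ = 12 → M; lat ⌊14.23554/10⌋ = 1 → B.
Square (2°×1°, digits 0–9): lon ⌊13.26083/2⌋ = 6; lat ⌊4.23554/1⌋ = 4.
Subsquare (5′×2.5′, letters a–x): lon ⌊1.26083/0.0833333⌋ = 15 → p; lat ⌊0.23554/0.0416667⌋ = 5 → f.
Extended square (30″×15″, digits 0–9): lon ⌊0.01083/0.00833333⌋ = 1; lat ⌊0.02721/0.00416667⌋ = 6.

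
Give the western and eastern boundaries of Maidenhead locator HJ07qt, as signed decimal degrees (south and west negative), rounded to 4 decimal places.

-38.6667, -38.5833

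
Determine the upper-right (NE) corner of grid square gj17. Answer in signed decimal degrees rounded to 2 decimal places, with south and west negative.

8.00, -56.00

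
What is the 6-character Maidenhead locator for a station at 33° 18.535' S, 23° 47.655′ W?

HF86cq

Shift to the Maidenhead origin (180°W, 90°S): lon 156.2057, lat 56.6911.
Field (20°×10°, letters A–R): 156.2057/20 → 7 → H, 56.6911/10 → 5 → F; chars HF.
Square (2°×1°, digits 0–9): 16.2057/2 → 8, 6.6911/1 → 6; chars 86.
Subsquare (5′×2.5′, letters a–x): 0.2057/0.0833333 → 2 → c, 0.6911/0.0416667 → 16 → q; chars cq.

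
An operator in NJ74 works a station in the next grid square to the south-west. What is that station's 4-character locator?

Longitude square 7; −1 → 6.
Latitude square 4; −1 → 3.

NJ63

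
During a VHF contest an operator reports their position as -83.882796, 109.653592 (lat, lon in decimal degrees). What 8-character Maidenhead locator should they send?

OA46tc88

Add 180° to longitude and 90° to latitude: 289.65359, 6.11720.
Field (20°×10°, letters A–R): lon ⌊289.65359/20⌋ = 14 → O; lat ⌊6.11720/10⌋ = 0 → A.
Square (2°×1°, digits 0–9): lon ⌊9.65359/2⌋ = 4; lat ⌊6.11720/1⌋ = 6.
Subsquare (5′×2.5′, letters a–x): lon ⌊1.65359/0.0833333⌋ = 19 → t; lat ⌊0.11720/0.0416667⌋ = 2 → c.
Extended square (30″×15″, digits 0–9): lon ⌊0.07026/0.00833333⌋ = 8; lat ⌊0.03387/0.00416667⌋ = 8.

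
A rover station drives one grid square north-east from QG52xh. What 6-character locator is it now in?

QG62ai

Longitude subsquare x = 23; +1 → 24, wraps to 0 = a, carry into square.
Longitude square 5; +1 → 6.
Latitude subsquare h = 7; +1 → 8 = i.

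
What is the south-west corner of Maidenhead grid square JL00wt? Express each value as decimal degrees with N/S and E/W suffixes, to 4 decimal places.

Field J=9, L=11: +9·20° lon, +11·10° lat → SW at lon 0°, lat 20°.
Square 0, 0: +0·2° lon, +0·1° lat → SW at lon 0°, lat 20°.
Subsquare w=22, t=19: +22·0.0833333° lon, +19·0.0416667° lat → SW at lon 1.83333°, lat 20.7917°.
latitude 20.7917° N, longitude 1.8333° E.

20.7917° N, 1.8333° E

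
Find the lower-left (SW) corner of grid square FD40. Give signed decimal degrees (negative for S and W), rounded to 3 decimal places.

-60.000, -72.000

Field F=5, D=3: +5·20° lon, +3·10° lat → SW at lon -80°, lat -60°.
Square 4, 0: +4·2° lon, +0·1° lat → SW at lon -72°, lat -60°.
latitude -60.000, longitude -72.000.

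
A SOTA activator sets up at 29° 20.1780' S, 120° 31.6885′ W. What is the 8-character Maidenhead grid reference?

Shift to the Maidenhead origin (180°W, 90°S): lon 59.47186, lat 60.66370.
Field (20°×10°, letters A–R): 59.47186/20 → 2 → C, 60.66370/10 → 6 → G; chars CG.
Square (2°×1°, digits 0–9): 19.47186/2 → 9, 0.66370/1 → 0; chars 90.
Subsquare (5′×2.5′, letters a–x): 1.47186/0.0833333 → 17 → r, 0.66370/0.0416667 → 15 → p; chars rp.
Extended square (30″×15″, digits 0–9): 0.05519/0.00833333 → 6, 0.03870/0.00416667 → 9; chars 69.

CG90rp69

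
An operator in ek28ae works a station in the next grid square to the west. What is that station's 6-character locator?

EK18xe

Longitude subsquare a = 0; −1 → -1, wraps to 23 = x, carry into square.
Longitude square 2; −1 → 1.
The latitude characters are unchanged.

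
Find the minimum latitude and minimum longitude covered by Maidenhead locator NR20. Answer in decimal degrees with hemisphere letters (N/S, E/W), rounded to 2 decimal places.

Field N=13, R=17: +13·20° lon, +17·10° lat → SW at lon 80°, lat 80°.
Square 2, 0: +2·2° lon, +0·1° lat → SW at lon 84°, lat 80°.
latitude 80.00° N, longitude 84.00° E.

80.00° N, 84.00° E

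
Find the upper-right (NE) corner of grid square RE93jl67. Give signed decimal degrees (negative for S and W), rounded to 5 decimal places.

-46.50833, 178.80833

Field R=17, E=4: +17·20° lon, +4·10° lat → SW at lon 160°, lat -50°.
Square 9, 3: +9·2° lon, +3·1° lat → SW at lon 178°, lat -47°.
Subsquare j=9, l=11: +9·0.0833333° lon, +11·0.0416667° lat → SW at lon 178.75°, lat -46.5417°.
Extended square 6, 7: +6·0.00833333° lon, +7·0.00416667° lat → SW at lon 178.8°, lat -46.5125°.
Cell spans 0.00833333° lon × 0.00416667° lat. NE corner is SW corner plus one full cell.
latitude -46.50833, longitude 178.80833.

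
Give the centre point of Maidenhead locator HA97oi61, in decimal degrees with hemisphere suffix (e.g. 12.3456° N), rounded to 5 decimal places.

82.66042° S, 20.77917° W

Field H=7, A=0: +7·20° lon, +0·10° lat → SW at lon -40°, lat -90°.
Square 9, 7: +9·2° lon, +7·1° lat → SW at lon -22°, lat -83°.
Subsquare o=14, i=8: +14·0.0833333° lon, +8·0.0416667° lat → SW at lon -20.8333°, lat -82.6667°.
Extended square 6, 1: +6·0.00833333° lon, +1·0.00416667° lat → SW at lon -20.7833°, lat -82.6625°.
Cell spans 0.00833333° lon × 0.00416667° lat. Centre is SW corner plus half of each.
latitude 82.66042° S, longitude 20.77917° W.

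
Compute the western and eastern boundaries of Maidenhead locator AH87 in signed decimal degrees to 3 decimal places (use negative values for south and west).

Field A=0, H=7: +0·20° lon, +7·10° lat → SW at lon -180°, lat -20°.
Square 8, 7: +8·2° lon, +7·1° lat → SW at lon -164°, lat -13°.
Cell spans 2° lon × 1° lat.
west -164.000, east -162.000.

-164.000, -162.000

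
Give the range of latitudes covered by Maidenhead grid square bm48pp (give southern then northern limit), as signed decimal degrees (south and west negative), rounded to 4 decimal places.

Field B=1, M=12: +1·20° lon, +12·10° lat → SW at lon -160°, lat 30°.
Square 4, 8: +4·2° lon, +8·1° lat → SW at lon -152°, lat 38°.
Subsquare p=15, p=15: +15·0.0833333° lon, +15·0.0416667° lat → SW at lon -150.75°, lat 38.625°.
Cell spans 0.0833333° lon × 0.0416667° lat.
south 38.6250, north 38.6667.

38.6250, 38.6667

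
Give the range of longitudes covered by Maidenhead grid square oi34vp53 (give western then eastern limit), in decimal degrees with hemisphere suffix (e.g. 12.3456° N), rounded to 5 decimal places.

Field O=14, I=8: +14·20° lon, +8·10° lat → SW at lon 100°, lat -10°.
Square 3, 4: +3·2° lon, +4·1° lat → SW at lon 106°, lat -6°.
Subsquare v=21, p=15: +21·0.0833333° lon, +15·0.0416667° lat → SW at lon 107.75°, lat -5.375°.
Extended square 5, 3: +5·0.00833333° lon, +3·0.00416667° lat → SW at lon 107.792°, lat -5.3625°.
Cell spans 0.00833333° lon × 0.00416667° lat.
west 107.79167° E, east 107.80000° E.

107.79167° E, 107.80000° E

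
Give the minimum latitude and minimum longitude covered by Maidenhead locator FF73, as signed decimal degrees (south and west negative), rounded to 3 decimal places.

-37.000, -66.000

Field F=5, F=5: +5·20° lon, +5·10° lat → SW at lon -80°, lat -40°.
Square 7, 3: +7·2° lon, +3·1° lat → SW at lon -66°, lat -37°.
latitude -37.000, longitude -66.000.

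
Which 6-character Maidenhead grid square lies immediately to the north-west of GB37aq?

GB27xr

Longitude subsquare a = 0; −1 → -1, wraps to 23 = x, carry into square.
Longitude square 3; −1 → 2.
Latitude subsquare q = 16; +1 → 17 = r.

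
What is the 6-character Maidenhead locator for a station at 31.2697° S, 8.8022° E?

JF48jr

Add 180° to longitude and 90° to latitude: 188.8022, 58.7303.
Field (20°×10°, letters A–R): lon ⌊188.8022/20⌋ = 9 → J; lat ⌊58.7303/10⌋ = 5 → F.
Square (2°×1°, digits 0–9): lon ⌊8.8022/2⌋ = 4; lat ⌊8.7303/1⌋ = 8.
Subsquare (5′×2.5′, letters a–x): lon ⌊0.8022/0.0833333⌋ = 9 → j; lat ⌊0.7303/0.0416667⌋ = 17 → r.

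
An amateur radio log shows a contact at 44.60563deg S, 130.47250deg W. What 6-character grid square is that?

CE45sj

Add 180° to longitude and 90° to latitude: 49.5275, 45.3944.
Field: lon ⌊49.5275/20⌋ = 2 → C; lat ⌊45.3944/10⌋ = 4 → E.
Square: lon ⌊9.5275/2⌋ = 4; lat ⌊5.3944/1⌋ = 5.
Subsquare: lon ⌊1.5275/0.0833333⌋ = 18 → s; lat ⌊0.3944/0.0416667⌋ = 9 → j.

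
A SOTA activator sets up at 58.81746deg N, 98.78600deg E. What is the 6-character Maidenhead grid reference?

NO98jt

Add 180° to longitude and 90° to latitude: 278.7860, 148.8175.
Field: lon ⌊278.7860/20⌋ = 13 → N; lat ⌊148.8175/10⌋ = 14 → O.
Square: lon ⌊18.7860/2⌋ = 9; lat ⌊8.8175/1⌋ = 8.
Subsquare: lon ⌊0.7860/0.0833333⌋ = 9 → j; lat ⌊0.8175/0.0416667⌋ = 19 → t.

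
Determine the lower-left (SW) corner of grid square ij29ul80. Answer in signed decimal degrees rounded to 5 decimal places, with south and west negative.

9.45833, -14.26667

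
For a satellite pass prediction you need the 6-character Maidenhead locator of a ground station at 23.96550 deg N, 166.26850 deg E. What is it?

Shift to the Maidenhead origin (180°W, 90°S): lon 346.2685, lat 113.9655.
Field (20°×10°, letters A–R): 346.2685/20 → 17 → R, 113.9655/10 → 11 → L; chars RL.
Square (2°×1°, digits 0–9): 6.2685/2 → 3, 3.9655/1 → 3; chars 33.
Subsquare (5′×2.5′, letters a–x): 0.2685/0.0833333 → 3 → d, 0.9655/0.0416667 → 23 → x; chars dx.

RL33dx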